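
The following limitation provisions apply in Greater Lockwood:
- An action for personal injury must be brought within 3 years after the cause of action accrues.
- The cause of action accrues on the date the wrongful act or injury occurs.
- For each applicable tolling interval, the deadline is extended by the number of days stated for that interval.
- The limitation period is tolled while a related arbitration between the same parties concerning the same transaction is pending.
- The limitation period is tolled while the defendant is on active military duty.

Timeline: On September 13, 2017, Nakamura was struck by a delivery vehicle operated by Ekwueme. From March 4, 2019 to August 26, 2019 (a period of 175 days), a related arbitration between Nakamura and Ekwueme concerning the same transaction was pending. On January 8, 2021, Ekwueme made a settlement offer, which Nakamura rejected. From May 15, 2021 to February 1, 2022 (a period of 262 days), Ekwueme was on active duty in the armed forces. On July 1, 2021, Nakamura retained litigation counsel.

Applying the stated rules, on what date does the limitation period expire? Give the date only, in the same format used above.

March 7, 2021

The limitation period began to run on September 13, 2017.
3 years from September 13, 2017 is September 13, 2020.
The pending related arbitration from March 4, 2019 to August 26, 2019 tolled the period for 175 days, extending the deadline to March 7, 2021.
The defendant's active military service starting May 15, 2021 came too late — the period had run on March 7, 2021 — and so does not extend the deadline.
Nothing else in the chronology tolls or restarts the period.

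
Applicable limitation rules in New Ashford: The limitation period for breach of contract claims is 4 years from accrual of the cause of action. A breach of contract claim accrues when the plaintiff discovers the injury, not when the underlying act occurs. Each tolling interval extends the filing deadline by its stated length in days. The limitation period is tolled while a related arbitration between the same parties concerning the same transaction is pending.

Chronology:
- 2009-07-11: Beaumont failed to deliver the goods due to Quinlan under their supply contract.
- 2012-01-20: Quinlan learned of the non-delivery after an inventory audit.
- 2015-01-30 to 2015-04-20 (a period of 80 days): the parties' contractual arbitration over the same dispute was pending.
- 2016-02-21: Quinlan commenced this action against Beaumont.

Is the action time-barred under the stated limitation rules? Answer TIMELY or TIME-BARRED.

Accrual is tied to discovery, so the period began on 2012-01-20 rather than on 2009-07-11 when the act occurred.
4 years from 2012-01-20 is 2016-01-20.
Because the pending related arbitration ran from 2015-01-30 to 2015-04-20, the deadline is extended by 80 days to 2016-04-09.
Quinlan filed on 2016-02-21, before the 2016-04-09 deadline, so the action is timely.

TIMELY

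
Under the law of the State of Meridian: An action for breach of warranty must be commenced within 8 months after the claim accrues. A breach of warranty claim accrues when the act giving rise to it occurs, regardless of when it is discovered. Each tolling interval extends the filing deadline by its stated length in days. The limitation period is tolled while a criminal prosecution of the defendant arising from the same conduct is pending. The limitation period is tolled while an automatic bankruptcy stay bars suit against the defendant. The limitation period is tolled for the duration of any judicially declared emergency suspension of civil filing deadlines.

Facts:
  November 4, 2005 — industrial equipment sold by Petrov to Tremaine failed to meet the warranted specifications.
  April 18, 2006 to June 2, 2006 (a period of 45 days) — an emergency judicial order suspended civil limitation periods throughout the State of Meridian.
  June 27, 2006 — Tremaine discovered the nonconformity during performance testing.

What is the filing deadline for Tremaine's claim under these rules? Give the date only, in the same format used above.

Because the rule ties accrual to occurrence, the claim accrued on November 4, 2005, not on the June 27, 2006 discovery date.
The untolled deadline — 8 months after November 4, 2005 — is July 4, 2006.
The period was tolled for 45 days by the emergency suspension of filing deadlines (April 18, 2006 to June 2, 2006), pushing the deadline to August 18, 2006.

August 18, 2006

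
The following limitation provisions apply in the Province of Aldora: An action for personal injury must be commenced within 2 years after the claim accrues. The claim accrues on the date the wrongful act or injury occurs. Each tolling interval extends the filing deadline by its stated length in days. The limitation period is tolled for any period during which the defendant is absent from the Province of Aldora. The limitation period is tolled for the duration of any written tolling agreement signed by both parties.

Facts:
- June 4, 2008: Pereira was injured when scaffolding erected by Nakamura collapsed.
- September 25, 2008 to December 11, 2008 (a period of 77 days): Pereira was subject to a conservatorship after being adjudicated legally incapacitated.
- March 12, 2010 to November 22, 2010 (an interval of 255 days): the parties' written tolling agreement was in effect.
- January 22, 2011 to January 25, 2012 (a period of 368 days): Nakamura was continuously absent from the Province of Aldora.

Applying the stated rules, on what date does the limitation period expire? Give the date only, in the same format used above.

The claim accrued on June 4, 2008, the date of the act.
Adding the 2 years base period to June 4, 2008 gives a deadline of June 4, 2010, before any tolling.
The period was tolled for 255 days by the written tolling agreement (March 12, 2010 to November 22, 2010), pushing the deadline to February 14, 2011.
Because the defendant's absence from the jurisdiction ran from January 22, 2011 to January 25, 2012, the deadline is extended by 368 days to February 17, 2012.
No stated provision tolls the period for the plaintiff's incapacity, so the interval from September 25, 2008 to December 11, 2008 has no effect on the deadline.

February 17, 2012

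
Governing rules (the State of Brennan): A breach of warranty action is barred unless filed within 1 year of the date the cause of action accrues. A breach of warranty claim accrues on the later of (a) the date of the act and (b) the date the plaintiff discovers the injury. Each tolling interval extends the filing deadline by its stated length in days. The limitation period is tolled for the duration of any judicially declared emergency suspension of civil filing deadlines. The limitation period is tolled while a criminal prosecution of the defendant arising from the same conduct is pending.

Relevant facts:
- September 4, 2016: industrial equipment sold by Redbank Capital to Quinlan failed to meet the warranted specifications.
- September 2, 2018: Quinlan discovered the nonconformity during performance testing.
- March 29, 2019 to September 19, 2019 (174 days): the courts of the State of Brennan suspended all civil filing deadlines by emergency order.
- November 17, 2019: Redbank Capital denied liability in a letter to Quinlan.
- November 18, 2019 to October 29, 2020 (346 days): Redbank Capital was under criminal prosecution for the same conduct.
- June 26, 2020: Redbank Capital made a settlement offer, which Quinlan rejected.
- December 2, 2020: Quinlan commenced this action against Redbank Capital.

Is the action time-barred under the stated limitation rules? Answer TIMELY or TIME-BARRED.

TIMELY

Taking the later of the act (September 4, 2016) and discovery (September 2, 2018), the claim accrued on September 2, 2018.
The untolled deadline — 1 year after September 2, 2018 — is September 2, 2019.
The emergency suspension of filing deadlines from March 29, 2019 to September 19, 2019 tolled the period for 174 days, extending the deadline to February 23, 2020.
The period was tolled for 346 days by the pending criminal prosecution (November 18, 2019 to October 29, 2020), pushing the deadline to February 3, 2021.
The other events in the timeline have no effect on the limitation period under the stated rules.
Filing on December 2, 2020 beat the February 3, 2021 deadline — the action is timely.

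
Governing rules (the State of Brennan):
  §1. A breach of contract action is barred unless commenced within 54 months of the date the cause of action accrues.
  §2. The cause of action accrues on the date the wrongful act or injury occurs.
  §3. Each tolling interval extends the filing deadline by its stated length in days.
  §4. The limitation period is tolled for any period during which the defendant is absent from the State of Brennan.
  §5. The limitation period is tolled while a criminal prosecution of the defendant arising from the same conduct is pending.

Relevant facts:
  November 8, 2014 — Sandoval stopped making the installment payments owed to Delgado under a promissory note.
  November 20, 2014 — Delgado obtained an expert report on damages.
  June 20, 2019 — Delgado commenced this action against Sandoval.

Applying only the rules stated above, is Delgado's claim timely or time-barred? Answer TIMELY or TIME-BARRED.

The limitation period began to run on November 8, 2014.
54 months from November 8, 2014 is May 8, 2019.
None of the other events listed affects the running of the period under the stated rules.
Delgado filed on June 20, 2019, after the May 8, 2019 deadline, so the action is time-barred.

TIME-BARRED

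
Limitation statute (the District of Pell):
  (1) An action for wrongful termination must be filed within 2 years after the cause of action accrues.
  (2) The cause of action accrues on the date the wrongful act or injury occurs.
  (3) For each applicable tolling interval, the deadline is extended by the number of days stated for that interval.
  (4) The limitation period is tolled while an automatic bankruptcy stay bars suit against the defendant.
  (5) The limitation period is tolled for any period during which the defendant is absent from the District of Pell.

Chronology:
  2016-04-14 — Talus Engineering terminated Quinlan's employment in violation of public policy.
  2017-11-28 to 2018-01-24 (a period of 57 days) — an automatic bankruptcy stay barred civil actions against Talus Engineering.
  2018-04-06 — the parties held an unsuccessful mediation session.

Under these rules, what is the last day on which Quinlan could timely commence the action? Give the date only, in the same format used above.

2018-06-10

The limitation period began to run on 2016-04-14.
The untolled deadline — 2 years after 2016-04-14 — is 2018-04-14.
The period was tolled for 57 days by the automatic bankruptcy stay (2017-11-28 to 2018-01-24), pushing the deadline to 2018-06-10.
None of the other events listed affects the running of the period under the stated rules.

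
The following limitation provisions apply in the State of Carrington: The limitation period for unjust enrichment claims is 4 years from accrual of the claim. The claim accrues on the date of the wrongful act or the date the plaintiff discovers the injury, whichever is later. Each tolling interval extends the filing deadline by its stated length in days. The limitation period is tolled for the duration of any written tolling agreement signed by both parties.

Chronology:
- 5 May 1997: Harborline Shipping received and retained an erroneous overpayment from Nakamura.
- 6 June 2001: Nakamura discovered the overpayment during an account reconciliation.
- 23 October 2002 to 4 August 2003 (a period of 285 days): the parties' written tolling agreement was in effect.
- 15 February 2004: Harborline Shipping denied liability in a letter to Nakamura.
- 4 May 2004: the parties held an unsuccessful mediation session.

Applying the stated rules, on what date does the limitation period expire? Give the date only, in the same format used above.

18 March 2006

Because discovery on 6 June 2001 post-dates the 5 May 1997 act, accrual under the later-of rule falls on 6 June 2001.
The untolled deadline — 4 years after 6 June 2001 — is 6 June 2005.
Because the written tolling agreement ran from 23 October 2002 to 4 August 2003, the deadline is extended by 285 days to 18 March 2006.
The other events in the timeline have no effect on the limitation period under the stated rules.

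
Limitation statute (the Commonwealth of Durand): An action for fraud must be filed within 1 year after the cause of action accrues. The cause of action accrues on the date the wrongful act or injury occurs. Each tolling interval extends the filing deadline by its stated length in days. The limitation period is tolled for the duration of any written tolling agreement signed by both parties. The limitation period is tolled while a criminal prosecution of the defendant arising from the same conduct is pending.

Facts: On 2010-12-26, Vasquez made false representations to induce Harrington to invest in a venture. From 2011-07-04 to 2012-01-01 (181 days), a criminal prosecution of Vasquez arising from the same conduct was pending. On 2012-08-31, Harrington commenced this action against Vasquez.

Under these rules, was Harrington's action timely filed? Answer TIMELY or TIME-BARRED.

TIME-BARRED

The claim accrued on 2010-12-26, when the wrongful act occurred.
1 year from 2010-12-26 is 2011-12-26.
Because the pending criminal prosecution ran from 2011-07-04 to 2012-01-01, the deadline is extended by 181 days to 2012-06-24.
The 2012-08-31 filing falls after the 2012-06-24 deadline; the claim is time-barred.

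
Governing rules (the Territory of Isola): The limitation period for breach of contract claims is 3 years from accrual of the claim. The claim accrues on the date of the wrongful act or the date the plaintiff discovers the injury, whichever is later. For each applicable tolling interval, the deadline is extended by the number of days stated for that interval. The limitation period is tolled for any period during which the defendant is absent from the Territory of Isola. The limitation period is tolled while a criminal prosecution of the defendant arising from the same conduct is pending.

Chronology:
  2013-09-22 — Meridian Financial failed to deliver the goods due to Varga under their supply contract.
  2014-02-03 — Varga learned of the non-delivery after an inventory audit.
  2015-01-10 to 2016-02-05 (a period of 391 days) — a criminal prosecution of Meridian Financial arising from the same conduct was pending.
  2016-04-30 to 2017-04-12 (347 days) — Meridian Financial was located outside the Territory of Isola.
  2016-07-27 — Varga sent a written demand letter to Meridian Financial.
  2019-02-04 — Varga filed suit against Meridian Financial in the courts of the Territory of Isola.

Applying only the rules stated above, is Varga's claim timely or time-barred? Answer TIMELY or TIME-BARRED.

The claim accrued on 2014-02-03 — the later of the 2013-09-22 act and the 2014-02-03 discovery.
Adding the 3 years base period to 2014-02-03 gives a deadline of 2017-02-03, before any tolling.
The period was tolled for 391 days by the pending criminal prosecution (2015-01-10 to 2016-02-05), pushing the deadline to 2018-03-01.
The period was tolled for 347 days by the defendant's absence from the jurisdiction (2016-04-30 to 2017-04-12), pushing the deadline to 2019-02-11.
The other events in the timeline have no effect on the limitation period under the stated rules.
The 2019-02-04 filing precedes the 2019-02-11 deadline; the claim is timely.

TIMELY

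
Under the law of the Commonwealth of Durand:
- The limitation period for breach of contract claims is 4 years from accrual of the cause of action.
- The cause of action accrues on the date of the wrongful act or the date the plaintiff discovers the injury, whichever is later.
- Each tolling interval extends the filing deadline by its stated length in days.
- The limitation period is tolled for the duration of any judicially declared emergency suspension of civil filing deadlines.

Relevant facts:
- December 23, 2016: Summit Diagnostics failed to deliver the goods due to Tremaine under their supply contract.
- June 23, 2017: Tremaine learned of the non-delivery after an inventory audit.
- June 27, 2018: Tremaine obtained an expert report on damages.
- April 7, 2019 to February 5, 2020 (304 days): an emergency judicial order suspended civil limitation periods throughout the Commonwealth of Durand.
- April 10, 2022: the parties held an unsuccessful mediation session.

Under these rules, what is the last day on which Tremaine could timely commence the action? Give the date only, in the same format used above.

April 23, 2022

Taking the later of the act (December 23, 2016) and discovery (June 23, 2017), the claim accrued on June 23, 2017.
Adding the 4 years base period to June 23, 2017 gives a deadline of June 23, 2021, before any tolling.
The period was tolled for 304 days by the emergency suspension of filing deadlines (April 7, 2019 to February 5, 2020), pushing the deadline to April 23, 2022.
None of the other events listed affects the running of the period under the stated rules.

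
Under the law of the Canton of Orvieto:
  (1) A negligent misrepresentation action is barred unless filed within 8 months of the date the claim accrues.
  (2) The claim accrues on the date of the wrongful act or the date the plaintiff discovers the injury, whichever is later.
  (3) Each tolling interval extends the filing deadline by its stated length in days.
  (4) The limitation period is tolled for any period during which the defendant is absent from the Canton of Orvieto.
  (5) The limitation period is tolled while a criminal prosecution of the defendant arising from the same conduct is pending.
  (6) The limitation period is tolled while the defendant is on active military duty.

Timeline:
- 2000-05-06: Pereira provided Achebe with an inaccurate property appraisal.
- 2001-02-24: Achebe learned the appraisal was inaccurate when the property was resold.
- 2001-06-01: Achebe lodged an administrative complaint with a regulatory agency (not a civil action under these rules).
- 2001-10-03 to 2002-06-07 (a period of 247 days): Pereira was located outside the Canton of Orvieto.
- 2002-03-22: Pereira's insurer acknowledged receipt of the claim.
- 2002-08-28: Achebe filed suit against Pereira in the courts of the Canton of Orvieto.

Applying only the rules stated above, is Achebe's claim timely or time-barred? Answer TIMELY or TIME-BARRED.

The claim accrued on 2001-02-24 — the later of the 2000-05-06 act and the 2001-02-24 discovery.
The untolled deadline — 8 months after 2001-02-24 — is 2001-10-24.
Because the defendant's absence from the jurisdiction ran from 2001-10-03 to 2002-06-07, the deadline is extended by 247 days to 2002-06-28.
The other events in the timeline have no effect on the limitation period under the stated rules.
The 2002-08-28 filing falls after the 2002-06-28 deadline; the claim is time-barred.

TIME-BARRED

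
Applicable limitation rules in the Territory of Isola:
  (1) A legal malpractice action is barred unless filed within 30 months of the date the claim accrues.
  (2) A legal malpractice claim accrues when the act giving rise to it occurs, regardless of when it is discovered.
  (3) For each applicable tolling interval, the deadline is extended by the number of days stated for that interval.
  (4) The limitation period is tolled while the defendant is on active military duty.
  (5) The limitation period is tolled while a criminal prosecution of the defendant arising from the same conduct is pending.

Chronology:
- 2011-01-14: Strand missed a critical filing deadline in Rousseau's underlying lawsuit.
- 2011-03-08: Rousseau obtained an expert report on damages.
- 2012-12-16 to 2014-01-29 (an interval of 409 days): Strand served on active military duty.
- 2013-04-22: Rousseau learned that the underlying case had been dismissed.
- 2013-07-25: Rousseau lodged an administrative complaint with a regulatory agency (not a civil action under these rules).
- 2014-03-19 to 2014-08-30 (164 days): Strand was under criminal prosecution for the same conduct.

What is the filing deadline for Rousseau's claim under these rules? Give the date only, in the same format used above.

2015-02-07

Accrual is governed by the date of the act, so the period began to run on 2011-01-14; the later discovery on 2013-04-22 is irrelevant under the stated rule.
30 months from 2011-01-14 is 2013-07-14.
Because the defendant's active military service ran from 2012-12-16 to 2014-01-29, the deadline is extended by 409 days to 2014-08-27.
The period was tolled for 164 days by the pending criminal prosecution (2014-03-19 to 2014-08-30), pushing the deadline to 2015-02-07.
None of the other events listed affects the running of the period under the stated rules.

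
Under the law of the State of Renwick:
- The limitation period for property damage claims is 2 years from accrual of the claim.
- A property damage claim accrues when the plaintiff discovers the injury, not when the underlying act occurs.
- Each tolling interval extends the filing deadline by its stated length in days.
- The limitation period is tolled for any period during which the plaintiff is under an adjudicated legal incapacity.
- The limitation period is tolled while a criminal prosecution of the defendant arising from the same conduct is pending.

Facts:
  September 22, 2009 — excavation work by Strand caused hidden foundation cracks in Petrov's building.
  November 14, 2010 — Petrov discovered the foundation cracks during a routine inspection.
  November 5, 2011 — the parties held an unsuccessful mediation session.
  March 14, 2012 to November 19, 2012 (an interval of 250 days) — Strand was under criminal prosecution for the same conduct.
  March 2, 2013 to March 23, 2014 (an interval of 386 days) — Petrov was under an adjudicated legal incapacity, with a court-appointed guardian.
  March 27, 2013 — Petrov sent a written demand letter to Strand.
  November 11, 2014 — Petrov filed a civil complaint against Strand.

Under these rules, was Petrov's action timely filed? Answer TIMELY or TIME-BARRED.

TIME-BARRED

Accrual is tied to discovery, so the period began on November 14, 2010 rather than on September 22, 2009 when the act occurred.
Adding the 2 years base period to November 14, 2010 gives a deadline of November 14, 2012, before any tolling.
The pending criminal prosecution from March 14, 2012 to November 19, 2012 tolled the period for 250 days, extending the deadline to July 22, 2013.
The plaintiff's legal incapacity from March 2, 2013 to March 23, 2014 tolled the period for 386 days, extending the deadline to August 12, 2014.
None of the other events listed affects the running of the period under the stated rules.
Petrov filed on November 11, 2014, after the August 12, 2014 deadline, so the action is time-barred.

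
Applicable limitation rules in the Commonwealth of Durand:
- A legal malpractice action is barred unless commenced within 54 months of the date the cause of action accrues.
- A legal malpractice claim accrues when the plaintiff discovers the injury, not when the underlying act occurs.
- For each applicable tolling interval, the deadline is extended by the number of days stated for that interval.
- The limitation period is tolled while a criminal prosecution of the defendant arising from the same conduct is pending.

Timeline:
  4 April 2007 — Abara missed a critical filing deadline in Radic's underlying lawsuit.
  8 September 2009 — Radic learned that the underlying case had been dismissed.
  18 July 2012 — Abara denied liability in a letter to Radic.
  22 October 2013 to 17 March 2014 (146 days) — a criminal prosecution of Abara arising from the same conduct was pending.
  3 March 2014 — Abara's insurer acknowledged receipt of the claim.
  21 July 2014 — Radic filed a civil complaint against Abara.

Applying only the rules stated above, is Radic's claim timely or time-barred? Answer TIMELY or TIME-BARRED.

Under the discovery rule, the claim accrued on 8 September 2009, when Radic discovered the injury — not on the 4 April 2007 date of the underlying act.
Adding the 54 months base period to 8 September 2009 gives a deadline of 8 March 2014, before any tolling.
Because the pending criminal prosecution ran from 22 October 2013 to 17 March 2014, the deadline is extended by 146 days to 1 August 2014.
The other events in the timeline have no effect on the limitation period under the stated rules.
The 21 July 2014 filing precedes the 1 August 2014 deadline; the claim is timely.

TIMELY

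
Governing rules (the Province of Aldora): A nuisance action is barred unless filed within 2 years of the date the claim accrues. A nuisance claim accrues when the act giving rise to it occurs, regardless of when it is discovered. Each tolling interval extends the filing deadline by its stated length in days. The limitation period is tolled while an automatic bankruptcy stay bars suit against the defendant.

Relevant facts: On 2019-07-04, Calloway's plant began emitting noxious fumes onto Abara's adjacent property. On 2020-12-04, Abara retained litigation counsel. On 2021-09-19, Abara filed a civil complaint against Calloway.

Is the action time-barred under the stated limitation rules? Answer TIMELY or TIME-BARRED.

The limitation period began to run on 2019-07-04.
2 years from 2019-07-04 is 2021-07-04.
None of the other events listed affects the running of the period under the stated rules.
Filing on 2021-09-19 missed the 2021-07-04 deadline — the action is time-barred.

TIME-BARRED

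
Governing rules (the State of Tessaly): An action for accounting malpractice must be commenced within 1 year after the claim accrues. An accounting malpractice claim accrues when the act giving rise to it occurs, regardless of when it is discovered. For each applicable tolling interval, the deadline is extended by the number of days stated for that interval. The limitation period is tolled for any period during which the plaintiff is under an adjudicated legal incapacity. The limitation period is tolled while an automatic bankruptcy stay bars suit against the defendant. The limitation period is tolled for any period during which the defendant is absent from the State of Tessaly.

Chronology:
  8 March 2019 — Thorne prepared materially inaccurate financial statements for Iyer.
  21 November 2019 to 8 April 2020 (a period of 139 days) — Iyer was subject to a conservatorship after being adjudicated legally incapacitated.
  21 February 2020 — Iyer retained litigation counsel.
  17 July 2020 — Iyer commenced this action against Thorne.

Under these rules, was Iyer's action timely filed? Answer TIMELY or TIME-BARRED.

TIMELY

The claim accrued on 8 March 2019, when the wrongful act occurred.
The untolled deadline — 1 year after 8 March 2019 — is 8 March 2020.
The plaintiff's legal incapacity from 21 November 2019 to 8 April 2020 tolled the period for 139 days, extending the deadline to 25 July 2020.
The other events in the timeline have no effect on the limitation period under the stated rules.
Iyer filed on 17 July 2020, before the 25 July 2020 deadline, so the action is timely.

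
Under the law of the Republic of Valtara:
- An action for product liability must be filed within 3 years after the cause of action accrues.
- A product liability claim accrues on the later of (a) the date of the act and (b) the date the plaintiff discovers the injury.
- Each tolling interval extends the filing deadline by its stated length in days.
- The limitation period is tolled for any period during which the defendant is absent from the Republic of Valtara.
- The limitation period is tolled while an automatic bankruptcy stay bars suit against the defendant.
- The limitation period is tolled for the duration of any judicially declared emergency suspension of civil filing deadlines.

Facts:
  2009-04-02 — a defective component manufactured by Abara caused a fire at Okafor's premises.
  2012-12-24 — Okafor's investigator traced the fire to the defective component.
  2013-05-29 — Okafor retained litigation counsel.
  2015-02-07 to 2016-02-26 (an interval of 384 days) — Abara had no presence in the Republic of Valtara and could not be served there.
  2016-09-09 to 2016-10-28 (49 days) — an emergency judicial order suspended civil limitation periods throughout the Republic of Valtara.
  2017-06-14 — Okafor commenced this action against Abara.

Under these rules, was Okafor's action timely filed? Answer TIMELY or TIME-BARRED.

Because discovery on 2012-12-24 post-dates the 2009-04-02 act, accrual under the later-of rule falls on 2012-12-24.
The untolled deadline — 3 years after 2012-12-24 — is 2015-12-24.
The defendant's absence from the jurisdiction from 2015-02-07 to 2016-02-26 tolled the period for 384 days, extending the deadline to 2017-01-11.
Because the emergency suspension of filing deadlines ran from 2016-09-09 to 2016-10-28, the deadline is extended by 49 days to 2017-03-01.
Nothing else in the chronology tolls or restarts the period.
The 2017-06-14 filing falls after the 2017-03-01 deadline; the claim is time-barred.

TIME-BARRED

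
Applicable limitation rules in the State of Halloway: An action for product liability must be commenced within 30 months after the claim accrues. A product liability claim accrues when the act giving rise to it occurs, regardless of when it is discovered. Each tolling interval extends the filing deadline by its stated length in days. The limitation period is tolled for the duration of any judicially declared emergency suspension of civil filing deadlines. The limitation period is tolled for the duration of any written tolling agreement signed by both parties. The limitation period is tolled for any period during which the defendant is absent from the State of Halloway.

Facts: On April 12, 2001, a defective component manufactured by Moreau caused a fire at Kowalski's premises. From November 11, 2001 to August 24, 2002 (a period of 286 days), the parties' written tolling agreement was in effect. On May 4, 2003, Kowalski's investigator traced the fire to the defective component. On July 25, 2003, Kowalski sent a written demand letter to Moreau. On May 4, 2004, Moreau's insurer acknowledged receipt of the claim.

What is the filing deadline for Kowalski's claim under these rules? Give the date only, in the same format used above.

July 24, 2004

Because the rule ties accrual to occurrence, the claim accrued on April 12, 2001, not on the May 4, 2003 discovery date.
30 months from April 12, 2001 is October 12, 2003.
The period was tolled for 286 days by the written tolling agreement (November 11, 2001 to August 24, 2002), pushing the deadline to July 24, 2004.
The other events in the timeline have no effect on the limitation period under the stated rules.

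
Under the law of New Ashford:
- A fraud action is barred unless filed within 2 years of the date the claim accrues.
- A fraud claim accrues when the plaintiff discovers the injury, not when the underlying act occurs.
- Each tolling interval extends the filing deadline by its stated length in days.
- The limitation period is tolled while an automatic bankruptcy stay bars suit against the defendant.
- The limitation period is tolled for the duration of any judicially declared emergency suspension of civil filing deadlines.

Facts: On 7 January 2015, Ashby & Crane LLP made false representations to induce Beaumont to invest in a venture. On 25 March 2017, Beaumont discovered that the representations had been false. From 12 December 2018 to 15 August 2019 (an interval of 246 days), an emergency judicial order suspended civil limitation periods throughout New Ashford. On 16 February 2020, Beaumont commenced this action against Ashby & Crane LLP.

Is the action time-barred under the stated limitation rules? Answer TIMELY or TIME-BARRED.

The claim did not accrue until Beaumont discovered the injury on 25 March 2017; the 7 January 2015 act date does not start the clock under the stated rule.
2 years from 25 March 2017 is 25 March 2019.
The emergency suspension of filing deadlines from 12 December 2018 to 15 August 2019 tolled the period for 246 days, extending the deadline to 26 November 2019.
The 16 February 2020 filing falls after the 26 November 2019 deadline; the claim is time-barred.

TIME-BARRED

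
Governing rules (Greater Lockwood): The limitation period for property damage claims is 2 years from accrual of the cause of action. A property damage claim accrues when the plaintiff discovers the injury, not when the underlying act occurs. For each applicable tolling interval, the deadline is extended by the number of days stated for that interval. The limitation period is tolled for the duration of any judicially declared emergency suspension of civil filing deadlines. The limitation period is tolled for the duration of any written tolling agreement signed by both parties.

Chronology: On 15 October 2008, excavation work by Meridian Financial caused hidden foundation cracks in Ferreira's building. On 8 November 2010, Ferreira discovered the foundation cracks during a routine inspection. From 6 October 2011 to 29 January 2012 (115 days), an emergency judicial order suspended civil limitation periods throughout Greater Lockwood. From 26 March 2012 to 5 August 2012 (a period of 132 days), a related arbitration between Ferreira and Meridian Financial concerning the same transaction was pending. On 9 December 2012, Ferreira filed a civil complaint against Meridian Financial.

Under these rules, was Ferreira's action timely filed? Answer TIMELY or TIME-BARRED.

TIMELY

Accrual is tied to discovery, so the period began on 8 November 2010 rather than on 15 October 2008 when the act occurred.
2 years from 8 November 2010 is 8 November 2012.
The period was tolled for 115 days by the emergency suspension of filing deadlines (6 October 2011 to 29 January 2012), pushing the deadline to 3 March 2013.
Although a pending arbitration ran from 26 March 2012 to 5 August 2012, the stated rules do not make that a tolling event, so it is disregarded.
The 9 December 2012 filing precedes the 3 March 2013 deadline; the claim is timely.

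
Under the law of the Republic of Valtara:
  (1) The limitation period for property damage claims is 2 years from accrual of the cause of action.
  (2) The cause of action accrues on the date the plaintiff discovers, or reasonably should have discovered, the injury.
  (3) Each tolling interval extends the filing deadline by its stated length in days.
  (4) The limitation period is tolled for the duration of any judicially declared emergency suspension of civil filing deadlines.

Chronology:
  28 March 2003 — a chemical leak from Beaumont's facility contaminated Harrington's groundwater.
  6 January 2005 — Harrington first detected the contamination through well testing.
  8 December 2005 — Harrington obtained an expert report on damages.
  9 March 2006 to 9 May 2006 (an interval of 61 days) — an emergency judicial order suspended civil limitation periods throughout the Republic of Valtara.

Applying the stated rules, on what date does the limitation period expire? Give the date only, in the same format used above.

8 March 2007

The claim did not accrue until Harrington discovered the injury on 6 January 2005; the 28 March 2003 act date does not start the clock under the stated rule.
The untolled deadline — 2 years after 6 January 2005 — is 6 January 2007.
The emergency suspension of filing deadlines from 9 March 2006 to 9 May 2006 tolled the period for 61 days, extending the deadline to 8 March 2007.
None of the other events listed affects the running of the period under the stated rules.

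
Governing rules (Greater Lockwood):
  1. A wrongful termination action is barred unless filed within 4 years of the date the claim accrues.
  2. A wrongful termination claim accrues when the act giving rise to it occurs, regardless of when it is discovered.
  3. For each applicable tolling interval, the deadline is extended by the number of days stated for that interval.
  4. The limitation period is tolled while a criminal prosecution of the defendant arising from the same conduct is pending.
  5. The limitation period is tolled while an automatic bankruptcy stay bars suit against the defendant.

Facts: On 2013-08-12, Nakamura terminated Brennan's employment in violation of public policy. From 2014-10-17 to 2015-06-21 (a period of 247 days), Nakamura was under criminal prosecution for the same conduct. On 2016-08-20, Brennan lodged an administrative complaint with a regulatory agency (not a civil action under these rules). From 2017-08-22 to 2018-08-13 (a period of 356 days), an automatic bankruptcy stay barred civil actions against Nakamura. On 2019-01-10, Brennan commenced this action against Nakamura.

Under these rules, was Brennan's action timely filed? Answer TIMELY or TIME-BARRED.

TIMELY

The limitation period began to run on 2013-08-12.
Adding the 4 years base period to 2013-08-12 gives a deadline of 2017-08-12, before any tolling.
The period was tolled for 247 days by the pending criminal prosecution (2014-10-17 to 2015-06-21), pushing the deadline to 2018-04-16.
The automatic bankruptcy stay from 2017-08-22 to 2018-08-13 tolled the period for 356 days, extending the deadline to 2019-04-07.
Nothing else in the chronology tolls or restarts the period.
Brennan filed on 2019-01-10, before the 2019-04-07 deadline, so the action is timely.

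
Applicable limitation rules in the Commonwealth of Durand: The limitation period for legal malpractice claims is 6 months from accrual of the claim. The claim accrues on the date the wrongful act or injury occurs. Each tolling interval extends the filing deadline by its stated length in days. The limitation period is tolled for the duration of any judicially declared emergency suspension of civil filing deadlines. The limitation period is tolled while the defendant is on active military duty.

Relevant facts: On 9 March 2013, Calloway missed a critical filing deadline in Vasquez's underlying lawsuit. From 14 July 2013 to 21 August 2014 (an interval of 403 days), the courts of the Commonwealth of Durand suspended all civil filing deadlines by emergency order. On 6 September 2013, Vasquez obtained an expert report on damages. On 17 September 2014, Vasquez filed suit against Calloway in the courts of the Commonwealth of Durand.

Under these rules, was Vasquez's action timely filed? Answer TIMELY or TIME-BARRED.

The claim accrued on 9 March 2013, the date of the act.
The untolled deadline — 6 months after 9 March 2013 — is 9 September 2013.
The emergency suspension of filing deadlines from 14 July 2013 to 21 August 2014 tolled the period for 403 days, extending the deadline to 17 October 2014.
The other events in the timeline have no effect on the limitation period under the stated rules.
Filing on 17 September 2014 beat the 17 October 2014 deadline — the action is timely.

TIMELY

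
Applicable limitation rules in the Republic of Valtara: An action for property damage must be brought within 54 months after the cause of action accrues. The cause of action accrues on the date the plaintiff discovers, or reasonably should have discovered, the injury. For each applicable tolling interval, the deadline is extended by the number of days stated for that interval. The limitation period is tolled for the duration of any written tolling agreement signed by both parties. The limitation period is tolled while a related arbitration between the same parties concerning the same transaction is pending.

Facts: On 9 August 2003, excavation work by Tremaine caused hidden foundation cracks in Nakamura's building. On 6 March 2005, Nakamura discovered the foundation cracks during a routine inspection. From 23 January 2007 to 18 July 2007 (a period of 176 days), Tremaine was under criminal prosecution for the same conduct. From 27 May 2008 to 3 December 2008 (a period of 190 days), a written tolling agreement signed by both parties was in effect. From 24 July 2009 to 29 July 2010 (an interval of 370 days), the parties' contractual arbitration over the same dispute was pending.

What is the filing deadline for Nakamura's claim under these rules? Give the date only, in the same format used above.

20 March 2011

Accrual is tied to discovery, so the period began on 6 March 2005 rather than on 9 August 2003 when the act occurred.
54 months from 6 March 2005 is 6 September 2009.
The written tolling agreement from 27 May 2008 to 3 December 2008 tolled the period for 190 days, extending the deadline to 15 March 2010.
The period was tolled for 370 days by the pending related arbitration (24 July 2009 to 29 July 2010), pushing the deadline to 20 March 2011.
Although a criminal prosecution ran from 23 January 2007 to 18 July 2007, the stated rules do not make that a tolling event, so it is disregarded.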